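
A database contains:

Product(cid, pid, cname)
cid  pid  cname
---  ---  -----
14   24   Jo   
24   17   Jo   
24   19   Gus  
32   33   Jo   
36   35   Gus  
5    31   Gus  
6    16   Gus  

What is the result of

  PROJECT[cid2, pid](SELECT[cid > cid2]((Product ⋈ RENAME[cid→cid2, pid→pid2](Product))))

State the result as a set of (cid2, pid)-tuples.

ρ[cid→cid2, pid→pid2]: schema becomes (cid2, pid2, cname); tuples unchanged.
Joining Product and RENAME[cid→cid2, pid→pid2](Product) on cname yields {(14, 24, Jo, 14, 24), (14, 24, Jo, 24, 17), (14, 24, Jo, 32, 33), (24, 17, Jo, 14, 24), (24, 17, Jo, 24, 17), (24, 17, Jo, 32, 33), (24, 19, Gus, 24, 19), (24, 19, Gus, 36, 35), (24, 19, Gus, 5, 31), (24, 19, Gus, 6, 16), (32, 33, Jo, 14, 24), (32, 33, Jo, 24, 17), (32, 33, Jo, 32, 33), (36, 35, Gus, 24, 19), (36, 35, Gus, 36, 35), (36, 35, Gus, 5, 31), (36, 35, Gus, 6, 16), (5, 31, Gus, 24, 19), (5, 31, Gus, 36, 35), (5, 31, Gus, 5, 31), (5, 31, Gus, 6, 16), (6, 16, Gus, 24, 19), (6, 16, Gus, 36, 35), (6, 16, Gus, 5, 31), (6, 16, Gus, 6, 16)}.
Filtering on cid > cid2 leaves {(24, 17, Jo, 14, 24), (24, 19, Gus, 5, 31), (24, 19, Gus, 6, 16), (32, 33, Jo, 14, 24), (32, 33, Jo, 24, 17), (36, 35, Gus, 24, 19), (36, 35, Gus, 5, 31), (36, 35, Gus, 6, 16), (6, 16, Gus, 5, 31)}.
Keep only column(s) cid2, pid: {(14, 17), (14, 33), (24, 33), (24, 35), (5, 16), (5, 19), (5, 35), (6, 19), (6, 35)}

{(14, 17), (14, 33), (24, 33), (24, 35), (5, 16), (5, 19), (5, 35), (6, 19), (6, 35)}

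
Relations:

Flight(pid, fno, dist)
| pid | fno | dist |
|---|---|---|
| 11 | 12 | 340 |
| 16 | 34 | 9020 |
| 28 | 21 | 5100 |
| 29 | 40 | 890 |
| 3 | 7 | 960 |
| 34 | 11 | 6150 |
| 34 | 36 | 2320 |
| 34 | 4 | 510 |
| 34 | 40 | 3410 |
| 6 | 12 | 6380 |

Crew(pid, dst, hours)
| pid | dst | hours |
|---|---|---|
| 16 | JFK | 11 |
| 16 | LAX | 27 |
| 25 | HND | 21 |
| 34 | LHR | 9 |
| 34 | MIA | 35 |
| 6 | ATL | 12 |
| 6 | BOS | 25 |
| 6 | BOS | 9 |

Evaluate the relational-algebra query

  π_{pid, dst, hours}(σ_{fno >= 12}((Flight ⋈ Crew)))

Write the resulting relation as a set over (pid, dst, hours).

{(16, JFK, 11), (16, LAX, 27), (34, LHR, 9), (34, MIA, 35), (6, ATL, 12), (6, BOS, 25), (6, BOS, 9)}

Natural join on pid: {(16, 34, 9020, JFK, 11), (16, 34, 9020, LAX, 27), (34, 11, 6150, LHR, 9), (34, 11, 6150, MIA, 35), (34, 36, 2320, LHR, 9), (34, 36, 2320, MIA, 35), (34, 4, 510, LHR, 9), (34, 4, 510, MIA, 35), (34, 40, 3410, LHR, 9), (34, 40, 3410, MIA, 35), (6, 12, 6380, ATL, 12), (6, 12, 6380, BOS, 25), (6, 12, 6380, BOS, 9)}
Filtering on fno >= 12 leaves {(16, 34, 9020, JFK, 11), (16, 34, 9020, LAX, 27), (34, 36, 2320, LHR, 9), (34, 36, 2320, MIA, 35), (34, 40, 3410, LHR, 9), (34, 40, 3410, MIA, 35), (6, 12, 6380, ATL, 12), (6, 12, 6380, BOS, 25), (6, 12, 6380, BOS, 9)}.
π_{pid, dst, hours} gives {(16, JFK, 11), (16, LAX, 27), (34, LHR, 9), (34, MIA, 35), (6, ATL, 12), (6, BOS, 25), (6, BOS, 9)} (2 duplicate(s) eliminated).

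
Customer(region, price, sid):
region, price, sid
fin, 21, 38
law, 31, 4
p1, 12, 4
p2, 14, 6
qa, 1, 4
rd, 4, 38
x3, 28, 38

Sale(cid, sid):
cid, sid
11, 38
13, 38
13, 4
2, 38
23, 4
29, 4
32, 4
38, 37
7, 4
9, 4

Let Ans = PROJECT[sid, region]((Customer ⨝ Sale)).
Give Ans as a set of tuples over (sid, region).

{(38, fin), (38, rd), (38, x3), (4, law), (4, p1), (4, qa)}

Customer ⋈ Sale (natural join on sid): {(fin, 21, 38, 11), (fin, 21, 38, 13), (fin, 21, 38, 2), (law, 31, 4, 13), (law, 31, 4, 23), (law, 31, 4, 29), (law, 31, 4, 32), (law, 31, 4, 7), (law, 31, 4, 9), (p1, 12, 4, 13), (p1, 12, 4, 23), (p1, 12, 4, 29), (p1, 12, 4, 32), (p1, 12, 4, 7), (p1, 12, 4, 9), (qa, 1, 4, 13), (qa, 1, 4, 23), (qa, 1, 4, 29), (qa, 1, 4, 32), (qa, 1, 4, 7), (qa, 1, 4, 9), (rd, 4, 38, 11), (rd, 4, 38, 13), (rd, 4, 38, 2), (x3, 28, 38, 11), (x3, 28, 38, 13), (x3, 28, 38, 2)}
π_{sid, region} gives {(38, fin), (38, rd), (38, x3), (4, law), (4, p1), (4, qa)} (21 duplicate(s) eliminated).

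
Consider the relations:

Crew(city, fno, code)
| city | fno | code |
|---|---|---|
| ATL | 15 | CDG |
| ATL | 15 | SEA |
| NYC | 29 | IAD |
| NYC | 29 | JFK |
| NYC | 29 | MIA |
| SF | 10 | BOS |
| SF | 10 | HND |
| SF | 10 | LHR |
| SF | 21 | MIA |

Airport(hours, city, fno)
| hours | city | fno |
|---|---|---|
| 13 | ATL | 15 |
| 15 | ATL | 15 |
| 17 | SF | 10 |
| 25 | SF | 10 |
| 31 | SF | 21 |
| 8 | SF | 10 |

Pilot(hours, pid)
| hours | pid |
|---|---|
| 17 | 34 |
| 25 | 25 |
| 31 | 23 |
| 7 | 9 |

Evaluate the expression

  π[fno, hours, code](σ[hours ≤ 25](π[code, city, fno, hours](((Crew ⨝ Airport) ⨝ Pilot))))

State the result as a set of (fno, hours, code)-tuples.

Joining Crew and Airport on city, fno yields {(ATL, 15, CDG, 13), (ATL, 15, CDG, 15), (ATL, 15, SEA, 13), (ATL, 15, SEA, 15), (SF, 10, BOS, 17), (SF, 10, BOS, 25), (SF, 10, BOS, 8), (SF, 10, HND, 17), (SF, 10, HND, 25), (SF, 10, HND, 8), (SF, 10, LHR, 17), (SF, 10, LHR, 25), (SF, 10, LHR, 8), (SF, 21, MIA, 31)}.
Joining (Crew ⨝ Airport) and Pilot on hours yields {(SF, 10, BOS, 17, 34), (SF, 10, BOS, 25, 25), (SF, 10, HND, 17, 34), (SF, 10, HND, 25, 25), (SF, 10, LHR, 17, 34), (SF, 10, LHR, 25, 25), (SF, 21, MIA, 31, 23)}.
Projecting to code, city, fno, hours: {(BOS, SF, 10, 17), (BOS, SF, 10, 25), (HND, SF, 10, 17), (HND, SF, 10, 25), (LHR, SF, 10, 17), (LHR, SF, 10, 25), (MIA, SF, 21, 31)}
Filtering on hours ≤ 25 leaves {(BOS, SF, 10, 17), (BOS, SF, 10, 25), (HND, SF, 10, 17), (HND, SF, 10, 25), (LHR, SF, 10, 17), (LHR, SF, 10, 25)}.
Projecting to fno, hours, code: {(10, 17, BOS), (10, 17, HND), (10, 17, LHR), (10, 25, BOS), (10, 25, HND), (10, 25, LHR)}

{(10, 17, BOS), (10, 17, HND), (10, 17, LHR), (10, 25, BOS), (10, 25, HND), (10, 25, LHR)}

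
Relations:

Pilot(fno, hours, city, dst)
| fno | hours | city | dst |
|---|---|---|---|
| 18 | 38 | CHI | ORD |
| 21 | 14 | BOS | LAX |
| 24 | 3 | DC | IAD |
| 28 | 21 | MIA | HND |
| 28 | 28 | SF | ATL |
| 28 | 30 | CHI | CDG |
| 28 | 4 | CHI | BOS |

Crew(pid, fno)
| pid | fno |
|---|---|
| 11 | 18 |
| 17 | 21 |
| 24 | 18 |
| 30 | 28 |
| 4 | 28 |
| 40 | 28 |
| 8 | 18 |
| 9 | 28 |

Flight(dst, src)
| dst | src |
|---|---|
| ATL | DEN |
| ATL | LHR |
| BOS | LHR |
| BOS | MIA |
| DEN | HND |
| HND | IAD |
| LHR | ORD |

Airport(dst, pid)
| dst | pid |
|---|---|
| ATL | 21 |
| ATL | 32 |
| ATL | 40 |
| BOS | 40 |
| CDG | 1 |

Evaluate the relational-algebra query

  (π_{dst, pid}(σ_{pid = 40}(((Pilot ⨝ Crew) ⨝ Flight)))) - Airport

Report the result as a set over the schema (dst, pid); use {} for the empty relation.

Joining Pilot and Crew on fno yields {(18, 38, CHI, ORD, 11), (18, 38, CHI, ORD, 24), (18, 38, CHI, ORD, 8), (21, 14, BOS, LAX, 17), (28, 21, MIA, HND, 30), (28, 21, MIA, HND, 4), (28, 21, MIA, HND, 40), (28, 21, MIA, HND, 9), (28, 28, SF, ATL, 30), (28, 28, SF, ATL, 4), (28, 28, SF, ATL, 40), (28, 28, SF, ATL, 9), (28, 30, CHI, CDG, 30), (28, 30, CHI, CDG, 4), (28, 30, CHI, CDG, 40), (28, 30, CHI, CDG, 9), (28, 4, CHI, BOS, 30), (28, 4, CHI, BOS, 4), (28, 4, CHI, BOS, 40), (28, 4, CHI, BOS, 9)}.
Joining (Pilot ⨝ Crew) and Flight on dst yields {(28, 21, MIA, HND, 30, IAD), (28, 21, MIA, HND, 4, IAD), (28, 21, MIA, HND, 40, IAD), (28, 21, MIA, HND, 9, IAD), (28, 28, SF, ATL, 30, DEN), (28, 28, SF, ATL, 30, LHR), (28, 28, SF, ATL, 4, DEN), (28, 28, SF, ATL, 4, LHR), (28, 28, SF, ATL, 40, DEN), (28, 28, SF, ATL, 40, LHR), (28, 28, SF, ATL, 9, DEN), (28, 28, SF, ATL, 9, LHR), (28, 4, CHI, BOS, 30, LHR), (28, 4, CHI, BOS, 30, MIA), (28, 4, CHI, BOS, 4, LHR), (28, 4, CHI, BOS, 4, MIA), (28, 4, CHI, BOS, 40, LHR), (28, 4, CHI, BOS, 40, MIA), (28, 4, CHI, BOS, 9, LHR), (28, 4, CHI, BOS, 9, MIA)}.
Apply σ_{pid = 40}; surviving tuples: {(28, 21, MIA, HND, 40, IAD), (28, 28, SF, ATL, 40, DEN), (28, 28, SF, ATL, 40, LHR), (28, 4, CHI, BOS, 40, LHR), (28, 4, CHI, BOS, 40, MIA)}
Keep only column(s) dst, pid (2 duplicate(s) eliminated): {(ATL, 40), (BOS, 40), (HND, 40)}
Difference: {(ATL, 40), (BOS, 40), (HND, 40)} with {(ATL, 21), (ATL, 32), (ATL, 40), (BOS, 40), (CDG, 1)} → {(HND, 40)}

{(HND, 40)}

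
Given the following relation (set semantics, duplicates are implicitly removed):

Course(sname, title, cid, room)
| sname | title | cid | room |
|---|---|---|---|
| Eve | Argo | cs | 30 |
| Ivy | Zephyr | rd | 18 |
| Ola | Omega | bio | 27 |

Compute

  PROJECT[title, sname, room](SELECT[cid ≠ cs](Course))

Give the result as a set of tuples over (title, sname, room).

{(Omega, Ola, 27), (Zephyr, Ivy, 18)}

σ[cid ≠ cs]: keep tuples satisfying cid ≠ cs → {(Ivy, Zephyr, rd, 18), (Ola, Omega, bio, 27)}
Projecting to title, sname, room: {(Omega, Ola, 27), (Zephyr, Ivy, 18)}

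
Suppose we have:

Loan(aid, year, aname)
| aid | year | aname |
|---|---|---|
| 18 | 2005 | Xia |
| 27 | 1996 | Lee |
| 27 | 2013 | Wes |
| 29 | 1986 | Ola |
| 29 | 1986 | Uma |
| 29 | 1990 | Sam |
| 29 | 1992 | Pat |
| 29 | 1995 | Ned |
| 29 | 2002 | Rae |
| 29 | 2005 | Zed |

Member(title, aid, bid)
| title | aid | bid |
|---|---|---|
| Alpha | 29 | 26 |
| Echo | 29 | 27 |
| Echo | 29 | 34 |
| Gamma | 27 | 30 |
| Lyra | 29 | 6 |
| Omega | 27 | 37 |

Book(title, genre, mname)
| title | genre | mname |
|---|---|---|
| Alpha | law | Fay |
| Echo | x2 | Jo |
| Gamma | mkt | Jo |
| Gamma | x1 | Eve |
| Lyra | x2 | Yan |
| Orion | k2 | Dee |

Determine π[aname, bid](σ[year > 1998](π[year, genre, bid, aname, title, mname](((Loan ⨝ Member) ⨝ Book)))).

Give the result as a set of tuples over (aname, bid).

{(Rae, 26), (Rae, 27), (Rae, 34), (Rae, 6), (Wes, 30), (Zed, 26), (Zed, 27), (Zed, 34), (Zed, 6)}

Joining Loan and Member on aid yields {(27, 1996, Lee, Gamma, 30), (27, 1996, Lee, Omega, 37), (27, 2013, Wes, Gamma, 30), (27, 2013, Wes, Omega, 37), (29, 1986, Ola, Alpha, 26), (29, 1986, Ola, Echo, 27), (29, 1986, Ola, Echo, 34), (29, 1986, Ola, Lyra, 6), (29, 1986, Uma, Alpha, 26), (29, 1986, Uma, Echo, 27), (29, 1986, Uma, Echo, 34), (29, 1986, Uma, Lyra, 6), (29, 1990, Sam, Alpha, 26), (29, 1990, Sam, Echo, 27), (29, 1990, Sam, Echo, 34), (29, 1990, Sam, Lyra, 6), (29, 1992, Pat, Alpha, 26), (29, 1992, Pat, Echo, 27), (29, 1992, Pat, Echo, 34), (29, 1992, Pat, Lyra, 6), (29, 1995, Ned, Alpha, 26), (29, 1995, Ned, Echo, 27), (29, 1995, Ned, Echo, 34), (29, 1995, Ned, Lyra, 6), (29, 2002, Rae, Alpha, 26), (29, 2002, Rae, Echo, 27), (29, 2002, Rae, Echo, 34), (29, 2002, Rae, Lyra, 6), (29, 2005, Zed, Alpha, 26), (29, 2005, Zed, Echo, 27), (29, 2005, Zed, Echo, 34), (29, 2005, Zed, Lyra, 6)}.
Joining (Loan ⨝ Member) and Book on title yields {(27, 1996, Lee, Gamma, 30, mkt, Jo), (27, 1996, Lee, Gamma, 30, x1, Eve), (27, 2013, Wes, Gamma, 30, mkt, Jo), (27, 2013, Wes, Gamma, 30, x1, Eve), (29, 1986, Ola, Alpha, 26, law, Fay), (29, 1986, Ola, Echo, 27, x2, Jo), (29, 1986, Ola, Echo, 34, x2, Jo), (29, 1986, Ola, Lyra, 6, x2, Yan), (29, 1986, Uma, Alpha, 26, law, Fay), (29, 1986, Uma, Echo, 27, x2, Jo), (29, 1986, Uma, Echo, 34, x2, Jo), (29, 1986, Uma, Lyra, 6, x2, Yan), (29, 1990, Sam, Alpha, 26, law, Fay), (29, 1990, Sam, Echo, 27, x2, Jo), (29, 1990, Sam, Echo, 34, x2, Jo), (29, 1990, Sam, Lyra, 6, x2, Yan), (29, 1992, Pat, Alpha, 26, law, Fay), (29, 1992, Pat, Echo, 27, x2, Jo), (29, 1992, Pat, Echo, 34, x2, Jo), (29, 1992, Pat, Lyra, 6, x2, Yan), (29, 1995, Ned, Alpha, 26, law, Fay), (29, 1995, Ned, Echo, 27, x2, Jo), (29, 1995, Ned, Echo, 34, x2, Jo), (29, 1995, Ned, Lyra, 6, x2, Yan), (29, 2002, Rae, Alpha, 26, law, Fay), (29, 2002, Rae, Echo, 27, x2, Jo), (29, 2002, Rae, Echo, 34, x2, Jo), (29, 2002, Rae, Lyra, 6, x2, Yan), (29, 2005, Zed, Alpha, 26, law, Fay), (29, 2005, Zed, Echo, 27, x2, Jo), (29, 2005, Zed, Echo, 34, x2, Jo), (29, 2005, Zed, Lyra, 6, x2, Yan)}.
π_{year, genre, bid, aname, title, mname} gives {(1986, law, 26, Ola, Alpha, Fay), (1986, law, 26, Uma, Alpha, Fay), (1986, x2, 27, Ola, Echo, Jo), (1986, x2, 27, Uma, Echo, Jo), (1986, x2, 34, Ola, Echo, Jo), (1986, x2, 34, Uma, Echo, Jo), (1986, x2, 6, Ola, Lyra, Yan), (1986, x2, 6, Uma, Lyra, Yan), (1990, law, 26, Sam, Alpha, Fay), (1990, x2, 27, Sam, Echo, Jo), (1990, x2, 34, Sam, Echo, Jo), (1990, x2, 6, Sam, Lyra, Yan), (1992, law, 26, Pat, Alpha, Fay), (1992, x2, 27, Pat, Echo, Jo), (1992, x2, 34, Pat, Echo, Jo), (1992, x2, 6, Pat, Lyra, Yan), (1995, law, 26, Ned, Alpha, Fay), (1995, x2, 27, Ned, Echo, Jo), (1995, x2, 34, Ned, Echo, Jo), (1995, x2, 6, Ned, Lyra, Yan), (1996, mkt, 30, Lee, Gamma, Jo), (1996, x1, 30, Lee, Gamma, Eve), (2002, law, 26, Rae, Alpha, Fay), (2002, x2, 27, Rae, Echo, Jo), (2002, x2, 34, Rae, Echo, Jo), (2002, x2, 6, Rae, Lyra, Yan), (2005, law, 26, Zed, Alpha, Fay), (2005, x2, 27, Zed, Echo, Jo), (2005, x2, 34, Zed, Echo, Jo), (2005, x2, 6, Zed, Lyra, Yan), (2013, mkt, 30, Wes, Gamma, Jo), (2013, x1, 30, Wes, Gamma, Eve)}.
Selection year > 1998: {(2002, law, 26, Rae, Alpha, Fay), (2002, x2, 27, Rae, Echo, Jo), (2002, x2, 34, Rae, Echo, Jo), (2002, x2, 6, Rae, Lyra, Yan), (2005, law, 26, Zed, Alpha, Fay), (2005, x2, 27, Zed, Echo, Jo), (2005, x2, 34, Zed, Echo, Jo), (2005, x2, 6, Zed, Lyra, Yan), (2013, mkt, 30, Wes, Gamma, Jo), (2013, x1, 30, Wes, Gamma, Eve)}
π_{aname, bid} gives {(Rae, 26), (Rae, 27), (Rae, 34), (Rae, 6), (Wes, 30), (Zed, 26), (Zed, 27), (Zed, 34), (Zed, 6)} (1 duplicate(s) eliminated).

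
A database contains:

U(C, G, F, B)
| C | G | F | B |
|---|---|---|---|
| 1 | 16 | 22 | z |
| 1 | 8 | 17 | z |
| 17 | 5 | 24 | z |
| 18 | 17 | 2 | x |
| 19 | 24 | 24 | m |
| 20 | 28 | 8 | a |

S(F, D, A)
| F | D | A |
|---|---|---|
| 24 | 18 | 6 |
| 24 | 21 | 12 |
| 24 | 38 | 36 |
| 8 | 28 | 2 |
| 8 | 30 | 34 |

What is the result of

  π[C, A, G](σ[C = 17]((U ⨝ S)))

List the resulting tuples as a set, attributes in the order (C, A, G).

{(17, 12, 5), (17, 36, 5), (17, 6, 5)}

Joining U and S on F yields {(17, 5, 24, z, 18, 6), (17, 5, 24, z, 21, 12), (17, 5, 24, z, 38, 36), (19, 24, 24, m, 18, 6), (19, 24, 24, m, 21, 12), (19, 24, 24, m, 38, 36), (20, 28, 8, a, 28, 2), (20, 28, 8, a, 30, 34)}.
Apply σ_{C = 17}; surviving tuples: {(17, 5, 24, z, 18, 6), (17, 5, 24, z, 21, 12), (17, 5, 24, z, 38, 36)}
π[C, A, G]: project onto (C, A, G) → {(17, 12, 5), (17, 36, 5), (17, 6, 5)}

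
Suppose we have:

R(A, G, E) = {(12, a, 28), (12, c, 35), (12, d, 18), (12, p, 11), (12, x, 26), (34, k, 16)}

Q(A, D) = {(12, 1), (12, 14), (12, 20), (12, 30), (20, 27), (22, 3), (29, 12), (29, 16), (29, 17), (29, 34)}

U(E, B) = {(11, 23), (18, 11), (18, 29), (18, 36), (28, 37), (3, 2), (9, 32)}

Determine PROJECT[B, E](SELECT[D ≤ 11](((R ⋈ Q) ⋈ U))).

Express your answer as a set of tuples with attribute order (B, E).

{(11, 18), (23, 11), (29, 18), (36, 18), (37, 28)}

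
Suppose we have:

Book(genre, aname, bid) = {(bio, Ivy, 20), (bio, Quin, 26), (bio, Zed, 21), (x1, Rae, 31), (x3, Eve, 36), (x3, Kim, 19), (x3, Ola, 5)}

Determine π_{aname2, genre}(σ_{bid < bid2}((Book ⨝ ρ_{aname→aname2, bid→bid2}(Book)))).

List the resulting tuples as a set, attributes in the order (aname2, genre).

{(Eve, x3), (Kim, x3), (Quin, bio), (Zed, bio)}

ρ[aname→aname2, bid→bid2]: schema becomes (genre, aname2, bid2); tuples unchanged.
Book ⋈ ρ_{aname→aname2, bid→bid2}(Book) (natural join on genre): {(bio, Ivy, 20, Ivy, 20), (bio, Ivy, 20, Quin, 26), (bio, Ivy, 20, Zed, 21), (bio, Quin, 26, Ivy, 20), (bio, Quin, 26, Quin, 26), (bio, Quin, 26, Zed, 21), (bio, Zed, 21, Ivy, 20), (bio, Zed, 21, Quin, 26), (bio, Zed, 21, Zed, 21), (x1, Rae, 31, Rae, 31), (x3, Eve, 36, Eve, 36), (x3, Eve, 36, Kim, 19), (x3, Eve, 36, Ola, 5), (x3, Kim, 19, Eve, 36), (x3, Kim, 19, Kim, 19), (x3, Kim, 19, Ola, 5), (x3, Ola, 5, Eve, 36), (x3, Ola, 5, Kim, 19), (x3, Ola, 5, Ola, 5)}
Filtering on bid < bid2 leaves {(bio, Ivy, 20, Quin, 26), (bio, Ivy, 20, Zed, 21), (bio, Zed, 21, Quin, 26), (x3, Kim, 19, Eve, 36), (x3, Ola, 5, Eve, 36), (x3, Ola, 5, Kim, 19)}.
π_{aname2, genre} gives {(Eve, x3), (Kim, x3), (Quin, bio), (Zed, bio)} (2 duplicate(s) eliminated).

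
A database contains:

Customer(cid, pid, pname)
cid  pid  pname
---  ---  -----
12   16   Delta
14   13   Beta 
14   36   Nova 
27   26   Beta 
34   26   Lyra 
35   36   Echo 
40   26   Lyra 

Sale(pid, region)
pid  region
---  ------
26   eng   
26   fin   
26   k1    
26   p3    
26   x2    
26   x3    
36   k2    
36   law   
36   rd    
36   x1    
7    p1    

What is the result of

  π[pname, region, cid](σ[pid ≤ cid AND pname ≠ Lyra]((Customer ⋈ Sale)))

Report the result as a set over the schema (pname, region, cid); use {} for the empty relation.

{(Beta, eng, 27), (Beta, fin, 27), (Beta, k1, 27), (Beta, p3, 27), (Beta, x2, 27), (Beta, x3, 27)}

Natural join on pid: {(14, 36, Nova, k2), (14, 36, Nova, law), (14, 36, Nova, rd), (14, 36, Nova, x1), (27, 26, Beta, eng), (27, 26, Beta, fin), (27, 26, Beta, k1), (27, 26, Beta, p3), (27, 26, Beta, x2), (27, 26, Beta, x3), (34, 26, Lyra, eng), (34, 26, Lyra, fin), (34, 26, Lyra, k1), (34, 26, Lyra, p3), (34, 26, Lyra, x2), (34, 26, Lyra, x3), (35, 36, Echo, k2), (35, 36, Echo, law), (35, 36, Echo, rd), (35, 36, Echo, x1), (40, 26, Lyra, eng), (40, 26, Lyra, fin), (40, 26, Lyra, k1), (40, 26, Lyra, p3), (40, 26, Lyra, x2), (40, 26, Lyra, x3)}
Selection pid ≤ cid AND pname ≠ Lyra: {(27, 26, Beta, eng), (27, 26, Beta, fin), (27, 26, Beta, k1), (27, 26, Beta, p3), (27, 26, Beta, x2), (27, 26, Beta, x3)}
Projecting to pname, region, cid: {(Beta, eng, 27), (Beta, fin, 27), (Beta, k1, 27), (Beta, p3, 27), (Beta, x2, 27), (Beta, x3, 27)}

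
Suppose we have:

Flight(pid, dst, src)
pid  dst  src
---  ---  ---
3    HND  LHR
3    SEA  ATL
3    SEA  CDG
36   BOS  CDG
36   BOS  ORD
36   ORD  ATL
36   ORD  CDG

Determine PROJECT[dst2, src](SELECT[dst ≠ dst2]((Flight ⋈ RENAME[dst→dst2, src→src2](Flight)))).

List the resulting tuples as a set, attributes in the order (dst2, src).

ρ[dst→dst2, src→src2]: schema becomes (pid, dst2, src2); tuples unchanged.
Flight ⋈ RENAME[dst→dst2, src→src2](Flight) (natural join on pid): {(3, HND, LHR, HND, LHR), (3, HND, LHR, SEA, ATL), (3, HND, LHR, SEA, CDG), (3, SEA, ATL, HND, LHR), (3, SEA, ATL, SEA, ATL), (3, SEA, ATL, SEA, CDG), (3, SEA, CDG, HND, LHR), (3, SEA, CDG, SEA, ATL), (3, SEA, CDG, SEA, CDG), (36, BOS, CDG, BOS, CDG), (36, BOS, CDG, BOS, ORD), (36, BOS, CDG, ORD, ATL), (36, BOS, CDG, ORD, CDG), (36, BOS, ORD, BOS, CDG), (36, BOS, ORD, BOS, ORD), (36, BOS, ORD, ORD, ATL), (36, BOS, ORD, ORD, CDG), (36, ORD, ATL, BOS, CDG), (36, ORD, ATL, BOS, ORD), (36, ORD, ATL, ORD, ATL), (36, ORD, ATL, ORD, CDG), (36, ORD, CDG, BOS, CDG), (36, ORD, CDG, BOS, ORD), (36, ORD, CDG, ORD, ATL), (36, ORD, CDG, ORD, CDG)}
σ[dst ≠ dst2]: keep tuples satisfying dst ≠ dst2 → {(3, HND, LHR, SEA, ATL), (3, HND, LHR, SEA, CDG), (3, SEA, ATL, HND, LHR), (3, SEA, CDG, HND, LHR), (36, BOS, CDG, ORD, ATL), (36, BOS, CDG, ORD, CDG), (36, BOS, ORD, ORD, ATL), (36, BOS, ORD, ORD, CDG), (36, ORD, ATL, BOS, CDG), (36, ORD, ATL, BOS, ORD), (36, ORD, CDG, BOS, CDG), (36, ORD, CDG, BOS, ORD)}
π[dst2, src]: project onto (dst2, src) (5 duplicate(s) eliminated) → {(BOS, ATL), (BOS, CDG), (HND, ATL), (HND, CDG), (ORD, CDG), (ORD, ORD), (SEA, LHR)}

{(BOS, ATL), (BOS, CDG), (HND, ATL), (HND, CDG), (ORD, CDG), (ORD, ORD), (SEA, LHR)}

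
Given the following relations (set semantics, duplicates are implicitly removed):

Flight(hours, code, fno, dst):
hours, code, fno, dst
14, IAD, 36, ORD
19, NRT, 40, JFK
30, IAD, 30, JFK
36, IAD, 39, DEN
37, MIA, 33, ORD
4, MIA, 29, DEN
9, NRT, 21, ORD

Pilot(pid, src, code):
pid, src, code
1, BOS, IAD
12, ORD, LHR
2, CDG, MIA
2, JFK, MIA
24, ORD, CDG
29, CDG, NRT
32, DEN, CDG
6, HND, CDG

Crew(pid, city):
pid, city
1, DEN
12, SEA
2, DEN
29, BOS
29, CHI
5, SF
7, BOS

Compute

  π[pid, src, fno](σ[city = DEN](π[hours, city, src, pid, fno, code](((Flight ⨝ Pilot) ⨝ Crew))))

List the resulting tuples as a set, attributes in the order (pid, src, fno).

Joining Flight and Pilot on code yields {(14, IAD, 36, ORD, 1, BOS), (19, NRT, 40, JFK, 29, CDG), (30, IAD, 30, JFK, 1, BOS), (36, IAD, 39, DEN, 1, BOS), (37, MIA, 33, ORD, 2, CDG), (37, MIA, 33, ORD, 2, JFK), (4, MIA, 29, DEN, 2, CDG), (4, MIA, 29, DEN, 2, JFK), (9, NRT, 21, ORD, 29, CDG)}.
Joining (Flight ⨝ Pilot) and Crew on pid yields {(14, IAD, 36, ORD, 1, BOS, DEN), (19, NRT, 40, JFK, 29, CDG, BOS), (19, NRT, 40, JFK, 29, CDG, CHI), (30, IAD, 30, JFK, 1, BOS, DEN), (36, IAD, 39, DEN, 1, BOS, DEN), (37, MIA, 33, ORD, 2, CDG, DEN), (37, MIA, 33, ORD, 2, JFK, DEN), (4, MIA, 29, DEN, 2, CDG, DEN), (4, MIA, 29, DEN, 2, JFK, DEN), (9, NRT, 21, ORD, 29, CDG, BOS), (9, NRT, 21, ORD, 29, CDG, CHI)}.
π_{hours, city, src, pid, fno, code} gives {(14, DEN, BOS, 1, 36, IAD), (19, BOS, CDG, 29, 40, NRT), (19, CHI, CDG, 29, 40, NRT), (30, DEN, BOS, 1, 30, IAD), (36, DEN, BOS, 1, 39, IAD), (37, DEN, CDG, 2, 33, MIA), (37, DEN, JFK, 2, 33, MIA), (4, DEN, CDG, 2, 29, MIA), (4, DEN, JFK, 2, 29, MIA), (9, BOS, CDG, 29, 21, NRT), (9, CHI, CDG, 29, 21, NRT)}.
Apply σ_{city = DEN}; surviving tuples: {(14, DEN, BOS, 1, 36, IAD), (30, DEN, BOS, 1, 30, IAD), (36, DEN, BOS, 1, 39, IAD), (37, DEN, CDG, 2, 33, MIA), (37, DEN, JFK, 2, 33, MIA), (4, DEN, CDG, 2, 29, MIA), (4, DEN, JFK, 2, 29, MIA)}
π_{pid, src, fno} gives {(1, BOS, 30), (1, BOS, 36), (1, BOS, 39), (2, CDG, 29), (2, CDG, 33), (2, JFK, 29), (2, JFK, 33)}.

{(1, BOS, 30), (1, BOS, 36), (1, BOS, 39), (2, CDG, 29), (2, CDG, 33), (2, JFK, 29), (2, JFK, 33)}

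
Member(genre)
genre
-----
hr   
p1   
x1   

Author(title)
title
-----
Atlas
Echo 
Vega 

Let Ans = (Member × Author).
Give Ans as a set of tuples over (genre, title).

{(hr, Atlas), (hr, Echo), (hr, Vega), (p1, Atlas), (p1, Echo), (p1, Vega), (x1, Atlas), (x1, Echo), (x1, Vega)}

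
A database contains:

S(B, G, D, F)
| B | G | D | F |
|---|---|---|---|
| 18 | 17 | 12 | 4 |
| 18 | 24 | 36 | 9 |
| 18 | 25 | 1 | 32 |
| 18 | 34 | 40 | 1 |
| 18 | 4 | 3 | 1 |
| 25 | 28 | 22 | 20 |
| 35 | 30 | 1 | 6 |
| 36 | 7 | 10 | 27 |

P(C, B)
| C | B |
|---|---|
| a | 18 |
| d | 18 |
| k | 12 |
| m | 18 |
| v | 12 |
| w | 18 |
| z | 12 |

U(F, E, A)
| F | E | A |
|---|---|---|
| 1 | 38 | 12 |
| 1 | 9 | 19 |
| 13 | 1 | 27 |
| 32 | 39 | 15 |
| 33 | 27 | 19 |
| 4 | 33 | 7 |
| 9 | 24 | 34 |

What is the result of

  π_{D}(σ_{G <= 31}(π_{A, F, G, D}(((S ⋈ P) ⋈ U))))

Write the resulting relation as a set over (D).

{1, 12, 3, 36}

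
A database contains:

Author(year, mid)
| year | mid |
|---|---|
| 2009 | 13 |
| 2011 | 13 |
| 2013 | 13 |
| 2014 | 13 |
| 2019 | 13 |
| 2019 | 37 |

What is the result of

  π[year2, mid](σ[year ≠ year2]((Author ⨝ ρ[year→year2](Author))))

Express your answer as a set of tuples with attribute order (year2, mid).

{(2009, 13), (2011, 13), (2013, 13), (2014, 13), (2019, 13)}

ρ[year→year2]: schema becomes (year2, mid); tuples unchanged.
Natural join on mid: {(2009, 13, 2009), (2009, 13, 2011), (2009, 13, 2013), (2009, 13, 2014), (2009, 13, 2019), (2011, 13, 2009), (2011, 13, 2011), (2011, 13, 2013), (2011, 13, 2014), (2011, 13, 2019), (2013, 13, 2009), (2013, 13, 2011), (2013, 13, 2013), (2013, 13, 2014), (2013, 13, 2019), (2014, 13, 2009), (2014, 13, 2011), (2014, 13, 2013), (2014, 13, 2014), (2014, 13, 2019), (2019, 13, 2009), (2019, 13, 2011), (2019, 13, 2013), (2019, 13, 2014), (2019, 13, 2019), (2019, 37, 2019)}
σ[year ≠ year2]: keep tuples satisfying year ≠ year2 → {(2009, 13, 2011), (2009, 13, 2013), (2009, 13, 2014), (2009, 13, 2019), (2011, 13, 2009), (2011, 13, 2013), (2011, 13, 2014), (2011, 13, 2019), (2013, 13, 2009), (2013, 13, 2011), (2013, 13, 2014), (2013, 13, 2019), (2014, 13, 2009), (2014, 13, 2011), (2014, 13, 2013), (2014, 13, 2019), (2019, 13, 2009), (2019, 13, 2011), (2019, 13, 2013), (2019, 13, 2014)}
π_{year2, mid} gives {(2009, 13), (2011, 13), (2013, 13), (2014, 13), (2019, 13)} (15 duplicate(s) eliminated).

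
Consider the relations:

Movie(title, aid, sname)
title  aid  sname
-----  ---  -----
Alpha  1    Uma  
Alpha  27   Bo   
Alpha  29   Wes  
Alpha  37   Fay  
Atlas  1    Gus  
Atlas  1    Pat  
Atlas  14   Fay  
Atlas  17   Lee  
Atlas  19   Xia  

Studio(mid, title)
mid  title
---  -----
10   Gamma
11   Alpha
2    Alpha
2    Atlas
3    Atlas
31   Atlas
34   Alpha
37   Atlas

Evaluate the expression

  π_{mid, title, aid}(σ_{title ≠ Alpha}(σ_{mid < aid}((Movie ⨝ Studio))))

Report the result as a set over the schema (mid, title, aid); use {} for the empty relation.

{(2, Atlas, 14), (2, Atlas, 17), (2, Atlas, 19), (3, Atlas, 14), (3, Atlas, 17), (3, Atlas, 19)}

Natural join on title: {(Alpha, 1, Uma, 11), (Alpha, 1, Uma, 2), (Alpha, 1, Uma, 34), (Alpha, 27, Bo, 11), (Alpha, 27, Bo, 2), (Alpha, 27, Bo, 34), (Alpha, 29, Wes, 11), (Alpha, 29, Wes, 2), (Alpha, 29, Wes, 34), (Alpha, 37, Fay, 11), (Alpha, 37, Fay, 2), (Alpha, 37, Fay, 34), (Atlas, 1, Gus, 2), (Atlas, 1, Gus, 3), (Atlas, 1, Gus, 31), (Atlas, 1, Gus, 37), (Atlas, 1, Pat, 2), (Atlas, 1, Pat, 3), (Atlas, 1, Pat, 31), (Atlas, 1, Pat, 37), (Atlas, 14, Fay, 2), (Atlas, 14, Fay, 3), (Atlas, 14, Fay, 31), (Atlas, 14, Fay, 37), (Atlas, 17, Lee, 2), (Atlas, 17, Lee, 3), (Atlas, 17, Lee, 31), (Atlas, 17, Lee, 37), (Atlas, 19, Xia, 2), (Atlas, 19, Xia, 3), (Atlas, 19, Xia, 31), (Atlas, 19, Xia, 37)}
σ[mid < aid]: keep tuples satisfying mid < aid → {(Alpha, 27, Bo, 11), (Alpha, 27, Bo, 2), (Alpha, 29, Wes, 11), (Alpha, 29, Wes, 2), (Alpha, 37, Fay, 11), (Alpha, 37, Fay, 2), (Alpha, 37, Fay, 34), (Atlas, 14, Fay, 2), (Atlas, 14, Fay, 3), (Atlas, 17, Lee, 2), (Atlas, 17, Lee, 3), (Atlas, 19, Xia, 2), (Atlas, 19, Xia, 3)}
σ[title ≠ Alpha]: keep tuples satisfying title ≠ Alpha → {(Atlas, 14, Fay, 2), (Atlas, 14, Fay, 3), (Atlas, 17, Lee, 2), (Atlas, 17, Lee, 3), (Atlas, 19, Xia, 2), (Atlas, 19, Xia, 3)}
π[mid, title, aid]: project onto (mid, title, aid) → {(2, Atlas, 14), (2, Atlas, 17), (2, Atlas, 19), (3, Atlas, 14), (3, Atlas, 17), (3, Atlas, 19)}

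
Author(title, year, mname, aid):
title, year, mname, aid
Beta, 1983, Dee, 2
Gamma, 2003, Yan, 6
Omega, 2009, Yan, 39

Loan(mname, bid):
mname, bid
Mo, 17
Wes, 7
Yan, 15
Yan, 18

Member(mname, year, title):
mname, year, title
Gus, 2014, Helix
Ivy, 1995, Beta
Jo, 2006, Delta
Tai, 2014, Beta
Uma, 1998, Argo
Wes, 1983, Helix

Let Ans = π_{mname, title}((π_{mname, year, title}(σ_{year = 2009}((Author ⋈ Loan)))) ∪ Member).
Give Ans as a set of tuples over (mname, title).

Natural join on mname: {(Gamma, 2003, Yan, 6, 15), (Gamma, 2003, Yan, 6, 18), (Omega, 2009, Yan, 39, 15), (Omega, 2009, Yan, 39, 18)}
Apply σ_{year = 2009}; surviving tuples: {(Omega, 2009, Yan, 39, 15), (Omega, 2009, Yan, 39, 18)}
π_{mname, year, title} gives {(Yan, 2009, Omega)} (1 duplicate(s) eliminated).
Taking the union: {(Gus, 2014, Helix), (Ivy, 1995, Beta), (Jo, 2006, Delta), (Tai, 2014, Beta), (Uma, 1998, Argo), (Wes, 1983, Helix), (Yan, 2009, Omega)}
π_{mname, title} gives {(Gus, Helix), (Ivy, Beta), (Jo, Delta), (Tai, Beta), (Uma, Argo), (Wes, Helix), (Yan, Omega)}.

{(Gus, Helix), (Ivy, Beta), (Jo, Delta), (Tai, Beta), (Uma, Argo), (Wes, Helix), (Yan, Omega)}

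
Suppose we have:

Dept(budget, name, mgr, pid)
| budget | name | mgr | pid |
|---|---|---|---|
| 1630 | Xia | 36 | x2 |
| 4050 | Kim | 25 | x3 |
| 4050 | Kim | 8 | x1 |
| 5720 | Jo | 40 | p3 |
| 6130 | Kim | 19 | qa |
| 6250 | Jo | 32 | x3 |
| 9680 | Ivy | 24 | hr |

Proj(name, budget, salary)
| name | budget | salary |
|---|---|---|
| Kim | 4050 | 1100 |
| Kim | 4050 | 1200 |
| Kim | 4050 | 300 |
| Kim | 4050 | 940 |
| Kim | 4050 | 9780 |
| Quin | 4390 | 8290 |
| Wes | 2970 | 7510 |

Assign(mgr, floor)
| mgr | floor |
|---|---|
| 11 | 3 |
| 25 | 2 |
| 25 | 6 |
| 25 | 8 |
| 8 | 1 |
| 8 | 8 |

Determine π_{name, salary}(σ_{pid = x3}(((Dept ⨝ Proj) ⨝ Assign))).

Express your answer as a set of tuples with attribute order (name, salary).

{(Kim, 1100), (Kim, 1200), (Kim, 300), (Kim, 940), (Kim, 9780)}

Joining Dept and Proj on budget, name yields {(4050, Kim, 25, x3, 1100), (4050, Kim, 25, x3, 1200), (4050, Kim, 25, x3, 300), (4050, Kim, 25, x3, 940), (4050, Kim, 25, x3, 9780), (4050, Kim, 8, x1, 1100), (4050, Kim, 8, x1, 1200), (4050, Kim, 8, x1, 300), (4050, Kim, 8, x1, 940), (4050, Kim, 8, x1, 9780)}.
Joining (Dept ⨝ Proj) and Assign on mgr yields {(4050, Kim, 25, x3, 1100, 2), (4050, Kim, 25, x3, 1100, 6), (4050, Kim, 25, x3, 1100, 8), (4050, Kim, 25, x3, 1200, 2), (4050, Kim, 25, x3, 1200, 6), (4050, Kim, 25, x3, 1200, 8), (4050, Kim, 25, x3, 300, 2), (4050, Kim, 25, x3, 300, 6), (4050, Kim, 25, x3, 300, 8), (4050, Kim, 25, x3, 940, 2), (4050, Kim, 25, x3, 940, 6), (4050, Kim, 25, x3, 940, 8), (4050, Kim, 25, x3, 9780, 2), (4050, Kim, 25, x3, 9780, 6), (4050, Kim, 25, x3, 9780, 8), (4050, Kim, 8, x1, 1100, 1), (4050, Kim, 8, x1, 1100, 8), (4050, Kim, 8, x1, 1200, 1), (4050, Kim, 8, x1, 1200, 8), (4050, Kim, 8, x1, 300, 1), (4050, Kim, 8, x1, 300, 8), (4050, Kim, 8, x1, 940, 1), (4050, Kim, 8, x1, 940, 8), (4050, Kim, 8, x1, 9780, 1), (4050, Kim, 8, x1, 9780, 8)}.
Selection pid = x3: {(4050, Kim, 25, x3, 1100, 2), (4050, Kim, 25, x3, 1100, 6), (4050, Kim, 25, x3, 1100, 8), (4050, Kim, 25, x3, 1200, 2), (4050, Kim, 25, x3, 1200, 6), (4050, Kim, 25, x3, 1200, 8), (4050, Kim, 25, x3, 300, 2), (4050, Kim, 25, x3, 300, 6), (4050, Kim, 25, x3, 300, 8), (4050, Kim, 25, x3, 940, 2), (4050, Kim, 25, x3, 940, 6), (4050, Kim, 25, x3, 940, 8), (4050, Kim, 25, x3, 9780, 2), (4050, Kim, 25, x3, 9780, 6), (4050, Kim, 25, x3, 9780, 8)}
π[name, salary]: project onto (name, salary) (10 duplicate(s) eliminated) → {(Kim, 1100), (Kim, 1200), (Kim, 300), (Kim, 940), (Kim, 9780)}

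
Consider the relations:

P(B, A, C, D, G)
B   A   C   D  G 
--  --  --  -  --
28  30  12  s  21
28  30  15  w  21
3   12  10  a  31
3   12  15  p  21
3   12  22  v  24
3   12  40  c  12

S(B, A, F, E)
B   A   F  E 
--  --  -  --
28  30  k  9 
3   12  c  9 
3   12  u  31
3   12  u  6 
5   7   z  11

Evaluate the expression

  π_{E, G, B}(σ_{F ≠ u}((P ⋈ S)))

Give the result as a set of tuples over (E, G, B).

{(9, 12, 3), (9, 21, 28), (9, 21, 3), (9, 24, 3), (9, 31, 3)}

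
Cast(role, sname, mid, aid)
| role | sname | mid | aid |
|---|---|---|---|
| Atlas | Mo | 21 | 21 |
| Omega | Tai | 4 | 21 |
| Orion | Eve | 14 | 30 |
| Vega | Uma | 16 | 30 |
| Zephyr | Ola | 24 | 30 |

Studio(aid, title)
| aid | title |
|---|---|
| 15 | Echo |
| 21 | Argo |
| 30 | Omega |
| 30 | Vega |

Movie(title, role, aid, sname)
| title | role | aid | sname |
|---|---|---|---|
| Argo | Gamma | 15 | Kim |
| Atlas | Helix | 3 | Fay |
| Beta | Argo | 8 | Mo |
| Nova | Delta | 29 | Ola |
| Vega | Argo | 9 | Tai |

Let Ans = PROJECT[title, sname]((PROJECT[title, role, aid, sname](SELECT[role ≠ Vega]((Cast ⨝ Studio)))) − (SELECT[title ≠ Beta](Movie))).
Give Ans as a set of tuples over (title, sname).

Natural join on aid: {(Atlas, Mo, 21, 21, Argo), (Omega, Tai, 4, 21, Argo), (Orion, Eve, 14, 30, Omega), (Orion, Eve, 14, 30, Vega), (Vega, Uma, 16, 30, Omega), (Vega, Uma, 16, 30, Vega), (Zephyr, Ola, 24, 30, Omega), (Zephyr, Ola, 24, 30, Vega)}
Apply σ_{role ≠ Vega}; surviving tuples: {(Atlas, Mo, 21, 21, Argo), (Omega, Tai, 4, 21, Argo), (Orion, Eve, 14, 30, Omega), (Orion, Eve, 14, 30, Vega), (Zephyr, Ola, 24, 30, Omega), (Zephyr, Ola, 24, 30, Vega)}
π[title, role, aid, sname]: project onto (title, role, aid, sname) → {(Argo, Atlas, 21, Mo), (Argo, Omega, 21, Tai), (Omega, Orion, 30, Eve), (Omega, Zephyr, 30, Ola), (Vega, Orion, 30, Eve), (Vega, Zephyr, 30, Ola)}
Apply σ_{title ≠ Beta}; surviving tuples: {(Argo, Gamma, 15, Kim), (Atlas, Helix, 3, Fay), (Nova, Delta, 29, Ola), (Vega, Argo, 9, Tai)}
Taking the difference: {(Argo, Atlas, 21, Mo), (Argo, Omega, 21, Tai), (Omega, Orion, 30, Eve), (Omega, Zephyr, 30, Ola), (Vega, Orion, 30, Eve), (Vega, Zephyr, 30, Ola)}
π[title, sname]: project onto (title, sname) → {(Argo, Mo), (Argo, Tai), (Omega, Eve), (Omega, Ola), (Vega, Eve), (Vega, Ola)}

{(Argo, Mo), (Argo, Tai), (Omega, Eve), (Omega, Ola), (Vega, Eve), (Vega, Ola)}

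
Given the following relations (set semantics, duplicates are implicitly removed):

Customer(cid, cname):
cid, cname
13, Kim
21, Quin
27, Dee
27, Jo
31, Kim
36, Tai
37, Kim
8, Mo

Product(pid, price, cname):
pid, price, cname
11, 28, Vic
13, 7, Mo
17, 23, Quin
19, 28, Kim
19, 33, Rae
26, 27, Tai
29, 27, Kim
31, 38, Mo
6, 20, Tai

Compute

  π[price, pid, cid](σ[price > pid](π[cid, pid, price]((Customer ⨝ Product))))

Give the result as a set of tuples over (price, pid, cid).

Customer ⋈ Product (natural join on cname): {(13, Kim, 19, 28), (13, Kim, 29, 27), (21, Quin, 17, 23), (31, Kim, 19, 28), (31, Kim, 29, 27), (36, Tai, 26, 27), (36, Tai, 6, 20), (37, Kim, 19, 28), (37, Kim, 29, 27), (8, Mo, 13, 7), (8, Mo, 31, 38)}
π[cid, pid, price]: project onto (cid, pid, price) → {(13, 19, 28), (13, 29, 27), (21, 17, 23), (31, 19, 28), (31, 29, 27), (36, 26, 27), (36, 6, 20), (37, 19, 28), (37, 29, 27), (8, 13, 7), (8, 31, 38)}
Selection price > pid: {(13, 19, 28), (21, 17, 23), (31, 19, 28), (36, 26, 27), (36, 6, 20), (37, 19, 28), (8, 31, 38)}
π[price, pid, cid]: project onto (price, pid, cid) → {(20, 6, 36), (23, 17, 21), (27, 26, 36), (28, 19, 13), (28, 19, 31), (28, 19, 37), (38, 31, 8)}

{(20, 6, 36), (23, 17, 21), (27, 26, 36), (28, 19, 13), (28, 19, 31), (28, 19, 37), (38, 31, 8)}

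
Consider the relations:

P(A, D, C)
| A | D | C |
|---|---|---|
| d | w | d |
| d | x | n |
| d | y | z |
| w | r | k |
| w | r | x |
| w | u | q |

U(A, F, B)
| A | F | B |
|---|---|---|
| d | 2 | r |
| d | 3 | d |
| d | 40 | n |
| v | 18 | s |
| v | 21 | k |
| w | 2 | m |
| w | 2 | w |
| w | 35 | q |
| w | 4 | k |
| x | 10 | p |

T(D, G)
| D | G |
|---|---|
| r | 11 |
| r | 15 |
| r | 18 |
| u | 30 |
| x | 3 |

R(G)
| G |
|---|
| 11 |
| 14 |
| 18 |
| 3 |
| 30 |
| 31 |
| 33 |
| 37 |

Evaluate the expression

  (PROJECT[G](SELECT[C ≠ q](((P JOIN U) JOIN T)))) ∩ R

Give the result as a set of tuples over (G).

{11, 18, 3}

Joining P and U on A yields {(d, w, d, 2, r), (d, w, d, 3, d), (d, w, d, 40, n), (d, x, n, 2, r), (d, x, n, 3, d), (d, x, n, 40, n), (d, y, z, 2, r), (d, y, z, 3, d), (d, y, z, 40, n), (w, r, k, 2, m), (w, r, k, 2, w), (w, r, k, 35, q), (w, r, k, 4, k), (w, r, x, 2, m), (w, r, x, 2, w), (w, r, x, 35, q), (w, r, x, 4, k), (w, u, q, 2, m), (w, u, q, 2, w), (w, u, q, 35, q), (w, u, q, 4, k)}.
Joining (P JOIN U) and T on D yields {(d, x, n, 2, r, 3), (d, x, n, 3, d, 3), (d, x, n, 40, n, 3), (w, r, k, 2, m, 11), (w, r, k, 2, m, 15), (w, r, k, 2, m, 18), (w, r, k, 2, w, 11), (w, r, k, 2, w, 15), (w, r, k, 2, w, 18), (w, r, k, 35, q, 11), (w, r, k, 35, q, 15), (w, r, k, 35, q, 18), (w, r, k, 4, k, 11), (w, r, k, 4, k, 15), (w, r, k, 4, k, 18), (w, r, x, 2, m, 11), (w, r, x, 2, m, 15), (w, r, x, 2, m, 18), (w, r, x, 2, w, 11), (w, r, x, 2, w, 15), (w, r, x, 2, w, 18), (w, r, x, 35, q, 11), (w, r, x, 35, q, 15), (w, r, x, 35, q, 18), (w, r, x, 4, k, 11), (w, r, x, 4, k, 15), (w, r, x, 4, k, 18), (w, u, q, 2, m, 30), (w, u, q, 2, w, 30), (w, u, q, 35, q, 30), (w, u, q, 4, k, 30)}.
Filtering on C ≠ q leaves {(d, x, n, 2, r, 3), (d, x, n, 3, d, 3), (d, x, n, 40, n, 3), (w, r, k, 2, m, 11), (w, r, k, 2, m, 15), (w, r, k, 2, m, 18), (w, r, k, 2, w, 11), (w, r, k, 2, w, 15), (w, r, k, 2, w, 18), (w, r, k, 35, q, 11), (w, r, k, 35, q, 15), (w, r, k, 35, q, 18), (w, r, k, 4, k, 11), (w, r, k, 4, k, 15), (w, r, k, 4, k, 18), (w, r, x, 2, m, 11), (w, r, x, 2, m, 15), (w, r, x, 2, m, 18), (w, r, x, 2, w, 11), (w, r, x, 2, w, 15), (w, r, x, 2, w, 18), (w, r, x, 35, q, 11), (w, r, x, 35, q, 15), (w, r, x, 35, q, 18), (w, r, x, 4, k, 11), (w, r, x, 4, k, 15), (w, r, x, 4, k, 18)}.
Projecting to G (23 duplicate(s) eliminated): {11, 15, 18, 3}
Set intersection of the two operands is {11, 18, 3}.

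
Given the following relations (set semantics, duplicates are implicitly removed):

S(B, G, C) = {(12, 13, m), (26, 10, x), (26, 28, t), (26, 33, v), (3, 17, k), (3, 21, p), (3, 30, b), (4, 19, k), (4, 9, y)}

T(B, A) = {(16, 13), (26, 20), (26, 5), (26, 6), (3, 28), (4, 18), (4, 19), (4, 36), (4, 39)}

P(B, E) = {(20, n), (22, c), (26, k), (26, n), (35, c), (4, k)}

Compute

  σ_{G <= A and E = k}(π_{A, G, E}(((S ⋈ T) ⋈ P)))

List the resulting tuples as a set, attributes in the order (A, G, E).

Natural join on B: {(26, 10, x, 20), (26, 10, x, 5), (26, 10, x, 6), (26, 28, t, 20), (26, 28, t, 5), (26, 28, t, 6), (26, 33, v, 20), (26, 33, v, 5), (26, 33, v, 6), (3, 17, k, 28), (3, 21, p, 28), (3, 30, b, 28), (4, 19, k, 18), (4, 19, k, 19), (4, 19, k, 36), (4, 19, k, 39), (4, 9, y, 18), (4, 9, y, 19), (4, 9, y, 36), (4, 9, y, 39)}
Natural join on B: {(26, 10, x, 20, k), (26, 10, x, 20, n), (26, 10, x, 5, k), (26, 10, x, 5, n), (26, 10, x, 6, k), (26, 10, x, 6, n), (26, 28, t, 20, k), (26, 28, t, 20, n), (26, 28, t, 5, k), (26, 28, t, 5, n), (26, 28, t, 6, k), (26, 28, t, 6, n), (26, 33, v, 20, k), (26, 33, v, 20, n), (26, 33, v, 5, k), (26, 33, v, 5, n), (26, 33, v, 6, k), (26, 33, v, 6, n), (4, 19, k, 18, k), (4, 19, k, 19, k), (4, 19, k, 36, k), (4, 19, k, 39, k), (4, 9, y, 18, k), (4, 9, y, 19, k), (4, 9, y, 36, k), (4, 9, y, 39, k)}
Projecting to A, G, E: {(18, 19, k), (18, 9, k), (19, 19, k), (19, 9, k), (20, 10, k), (20, 10, n), (20, 28, k), (20, 28, n), (20, 33, k), (20, 33, n), (36, 19, k), (36, 9, k), (39, 19, k), (39, 9, k), (5, 10, k), (5, 10, n), (5, 28, k), (5, 28, n), (5, 33, k), (5, 33, n), (6, 10, k), (6, 10, n), (6, 28, k), (6, 28, n), (6, 33, k), (6, 33, n)}
Apply σ_{G <= A and E = k}; surviving tuples: {(18, 9, k), (19, 19, k), (19, 9, k), (20, 10, k), (36, 19, k), (36, 9, k), (39, 19, k), (39, 9, k)}

{(18, 9, k), (19, 19, k), (19, 9, k), (20, 10, k), (36, 19, k), (36, 9, k), (39, 19, k), (39, 9, k)}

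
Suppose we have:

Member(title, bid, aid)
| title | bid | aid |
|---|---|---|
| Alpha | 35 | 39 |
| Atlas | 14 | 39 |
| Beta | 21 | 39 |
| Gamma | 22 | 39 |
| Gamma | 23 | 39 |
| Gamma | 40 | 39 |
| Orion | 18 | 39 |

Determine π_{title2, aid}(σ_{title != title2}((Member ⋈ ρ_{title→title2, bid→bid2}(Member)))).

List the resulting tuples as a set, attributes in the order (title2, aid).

{(Alpha, 39), (Atlas, 39), (Beta, 39), (Gamma, 39), (Orion, 39)}

ρ[title→title2, bid→bid2]: schema becomes (title2, bid2, aid); tuples unchanged.
Member ⋈ ρ_{title→title2, bid→bid2}(Member) (natural join on aid): {(Alpha, 35, 39, Alpha, 35), (Alpha, 35, 39, Atlas, 14), (Alpha, 35, 39, Beta, 21), (Alpha, 35, 39, Gamma, 22), (Alpha, 35, 39, Gamma, 23), (Alpha, 35, 39, Gamma, 40), (Alpha, 35, 39, Orion, 18), (Atlas, 14, 39, Alpha, 35), (Atlas, 14, 39, Atlas, 14), (Atlas, 14, 39, Beta, 21), (Atlas, 14, 39, Gamma, 22), (Atlas, 14, 39, Gamma, 23), (Atlas, 14, 39, Gamma, 40), (Atlas, 14, 39, Orion, 18), (Beta, 21, 39, Alpha, 35), (Beta, 21, 39, Atlas, 14), (Beta, 21, 39, Beta, 21), (Beta, 21, 39, Gamma, 22), (Beta, 21, 39, Gamma, 23), (Beta, 21, 39, Gamma, 40), (Beta, 21, 39, Orion, 18), (Gamma, 22, 39, Alpha, 35), (Gamma, 22, 39, Atlas, 14), (Gamma, 22, 39, Beta, 21), (Gamma, 22, 39, Gamma, 22), (Gamma, 22, 39, Gamma, 23), (Gamma, 22, 39, Gamma, 40), (Gamma, 22, 39, Orion, 18), (Gamma, 23, 39, Alpha, 35), (Gamma, 23, 39, Atlas, 14), (Gamma, 23, 39, Beta, 21), (Gamma, 23, 39, Gamma, 22), (Gamma, 23, 39, Gamma, 23), (Gamma, 23, 39, Gamma, 40), (Gamma, 23, 39, Orion, 18), (Gamma, 40, 39, Alpha, 35), (Gamma, 40, 39, Atlas, 14), (Gamma, 40, 39, Beta, 21), (Gamma, 40, 39, Gamma, 22), (Gamma, 40, 39, Gamma, 23), (Gamma, 40, 39, Gamma, 40), (Gamma, 40, 39, Orion, 18), (Orion, 18, 39, Alpha, 35), (Orion, 18, 39, Atlas, 14), (Orion, 18, 39, Beta, 21), (Orion, 18, 39, Gamma, 22), (Orion, 18, 39, Gamma, 23), (Orion, 18, 39, Gamma, 40), (Orion, 18, 39, Orion, 18)}
Selection title != title2: {(Alpha, 35, 39, Atlas, 14), (Alpha, 35, 39, Beta, 21), (Alpha, 35, 39, Gamma, 22), (Alpha, 35, 39, Gamma, 23), (Alpha, 35, 39, Gamma, 40), (Alpha, 35, 39, Orion, 18), (Atlas, 14, 39, Alpha, 35), (Atlas, 14, 39, Beta, 21), (Atlas, 14, 39, Gamma, 22), (Atlas, 14, 39, Gamma, 23), (Atlas, 14, 39, Gamma, 40), (Atlas, 14, 39, Orion, 18), (Beta, 21, 39, Alpha, 35), (Beta, 21, 39, Atlas, 14), (Beta, 21, 39, Gamma, 22), (Beta, 21, 39, Gamma, 23), (Beta, 21, 39, Gamma, 40), (Beta, 21, 39, Orion, 18), (Gamma, 22, 39, Alpha, 35), (Gamma, 22, 39, Atlas, 14), (Gamma, 22, 39, Beta, 21), (Gamma, 22, 39, Orion, 18), (Gamma, 23, 39, Alpha, 35), (Gamma, 23, 39, Atlas, 14), (Gamma, 23, 39, Beta, 21), (Gamma, 23, 39, Orion, 18), (Gamma, 40, 39, Alpha, 35), (Gamma, 40, 39, Atlas, 14), (Gamma, 40, 39, Beta, 21), (Gamma, 40, 39, Orion, 18), (Orion, 18, 39, Alpha, 35), (Orion, 18, 39, Atlas, 14), (Orion, 18, 39, Beta, 21), (Orion, 18, 39, Gamma, 22), (Orion, 18, 39, Gamma, 23), (Orion, 18, 39, Gamma, 40)}
Keep only column(s) title2, aid (31 duplicate(s) eliminated): {(Alpha, 39), (Atlas, 39), (Beta, 39), (Gamma, 39), (Orion, 39)}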